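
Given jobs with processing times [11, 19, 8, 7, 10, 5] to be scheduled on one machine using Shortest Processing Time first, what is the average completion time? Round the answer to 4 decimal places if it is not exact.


Sort jobs by processing time (SPT order): [5, 7, 8, 10, 11, 19]
Compute completion times sequentially:
  Job 1: processing = 5, completes at 5
  Job 2: processing = 7, completes at 12
  Job 3: processing = 8, completes at 20
  Job 4: processing = 10, completes at 30
  Job 5: processing = 11, completes at 41
  Job 6: processing = 19, completes at 60
Sum of completion times = 168
Average completion time = 168/6 = 28.0

28.0


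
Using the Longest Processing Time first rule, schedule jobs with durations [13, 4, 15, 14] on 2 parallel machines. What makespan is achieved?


Sort jobs in decreasing order (LPT): [15, 14, 13, 4]
Assign each job to the least loaded machine:
  Machine 1: jobs [15, 4], load = 19
  Machine 2: jobs [14, 13], load = 27
Makespan = max load = 27

27


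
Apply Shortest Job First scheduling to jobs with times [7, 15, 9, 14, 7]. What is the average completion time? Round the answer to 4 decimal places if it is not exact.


SJF order (ascending): [7, 7, 9, 14, 15]
Completion times:
  Job 1: burst=7, C=7
  Job 2: burst=7, C=14
  Job 3: burst=9, C=23
  Job 4: burst=14, C=37
  Job 5: burst=15, C=52
Average completion = 133/5 = 26.6

26.6


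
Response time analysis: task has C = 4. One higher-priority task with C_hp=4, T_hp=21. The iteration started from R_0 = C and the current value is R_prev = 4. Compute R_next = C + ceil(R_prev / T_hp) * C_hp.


R_next = C + ceil(R_prev / T_hp) * C_hp
ceil(4 / 21) = ceil(0.1905) = 1
Interference = 1 * 4 = 4
R_next = 4 + 4 = 8

8


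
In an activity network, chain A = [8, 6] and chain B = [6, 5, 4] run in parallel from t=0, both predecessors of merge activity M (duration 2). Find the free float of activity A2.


ES(A2) = sum of predecessors on chain A = 8
EF(A2) = ES + duration = 8 + 6 = 14
Successor of A2 is M. ES(M) = max(sum(A), sum(B)) = max(14, 15) = 15
Free float = ES(successor) - EF(current) = 15 - 14 = 1

1


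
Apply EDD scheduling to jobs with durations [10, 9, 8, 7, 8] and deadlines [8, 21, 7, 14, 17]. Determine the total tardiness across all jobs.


Sort by due date (EDD order): [(8, 7), (10, 8), (7, 14), (8, 17), (9, 21)]
Compute completion times and tardiness:
  Job 1: p=8, d=7, C=8, tardiness=max(0,8-7)=1
  Job 2: p=10, d=8, C=18, tardiness=max(0,18-8)=10
  Job 3: p=7, d=14, C=25, tardiness=max(0,25-14)=11
  Job 4: p=8, d=17, C=33, tardiness=max(0,33-17)=16
  Job 5: p=9, d=21, C=42, tardiness=max(0,42-21)=21
Total tardiness = 59

59


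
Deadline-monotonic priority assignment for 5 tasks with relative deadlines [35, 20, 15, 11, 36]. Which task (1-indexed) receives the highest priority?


Sort tasks by relative deadline (ascending):
  Task 4: deadline = 11
  Task 3: deadline = 15
  Task 2: deadline = 20
  Task 1: deadline = 35
  Task 5: deadline = 36
Priority order (highest first): [4, 3, 2, 1, 5]
Highest priority task = 4

4


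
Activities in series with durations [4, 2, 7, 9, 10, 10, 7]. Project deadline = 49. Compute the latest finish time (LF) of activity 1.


LF(activity 1) = deadline - sum of successor durations
Successors: activities 2 through 7 with durations [2, 7, 9, 10, 10, 7]
Sum of successor durations = 45
LF = 49 - 45 = 4

4


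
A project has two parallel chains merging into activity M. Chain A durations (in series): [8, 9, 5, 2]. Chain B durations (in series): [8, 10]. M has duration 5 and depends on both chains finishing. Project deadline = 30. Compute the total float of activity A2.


Forward pass: ES(A2) = sum of predecessors on chain A = 8
EF = ES + duration = 8 + 9 = 17
Backward pass: LF(M) = deadline = 30; LS(M) = 30 - 5 = 25
LF(A2) = LS(M) - sum(successors on chain A) = 25 - 7 = 18
LS = LF - duration = 18 - 9 = 9
Total float = LS - ES = 9 - 8 = 1

1


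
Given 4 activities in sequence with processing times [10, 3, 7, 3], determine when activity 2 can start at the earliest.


Activity 2 starts after activities 1 through 1 complete.
Predecessor durations: [10]
ES = 10 = 10

10


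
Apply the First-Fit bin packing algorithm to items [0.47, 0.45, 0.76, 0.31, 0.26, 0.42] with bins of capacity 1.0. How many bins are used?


Place items sequentially using First-Fit:
  Item 0.47 -> new Bin 1
  Item 0.45 -> Bin 1 (now 0.92)
  Item 0.76 -> new Bin 2
  Item 0.31 -> new Bin 3
  Item 0.26 -> Bin 3 (now 0.57)
  Item 0.42 -> Bin 3 (now 0.99)
Total bins used = 3

3


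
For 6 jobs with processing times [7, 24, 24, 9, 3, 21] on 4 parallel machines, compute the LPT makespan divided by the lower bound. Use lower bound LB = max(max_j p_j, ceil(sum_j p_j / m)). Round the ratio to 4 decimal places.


LPT order: [24, 24, 21, 9, 7, 3]
Machine loads after assignment: [24, 24, 21, 19]
LPT makespan = 24
Lower bound = max(max_job, ceil(total/4)) = max(24, 22) = 24
Ratio = 24 / 24 = 1.0

1.0


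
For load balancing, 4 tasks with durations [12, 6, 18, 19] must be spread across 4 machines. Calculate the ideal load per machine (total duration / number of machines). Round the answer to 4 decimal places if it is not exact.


Total processing time = 12 + 6 + 18 + 19 = 55
Number of machines = 4
Ideal balanced load = 55 / 4 = 13.75

13.75


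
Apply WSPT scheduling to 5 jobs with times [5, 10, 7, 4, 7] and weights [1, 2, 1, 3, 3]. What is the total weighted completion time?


Compute p/w ratios and sort ascending (WSPT): [(4, 3), (7, 3), (5, 1), (10, 2), (7, 1)]
Compute weighted completion times:
  Job (p=4,w=3): C=4, w*C=3*4=12
  Job (p=7,w=3): C=11, w*C=3*11=33
  Job (p=5,w=1): C=16, w*C=1*16=16
  Job (p=10,w=2): C=26, w*C=2*26=52
  Job (p=7,w=1): C=33, w*C=1*33=33
Total weighted completion time = 146

146


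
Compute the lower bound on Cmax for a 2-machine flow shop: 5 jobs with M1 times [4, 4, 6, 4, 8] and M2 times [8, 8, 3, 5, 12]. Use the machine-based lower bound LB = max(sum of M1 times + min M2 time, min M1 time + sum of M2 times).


LB1 = sum(M1 times) + min(M2 times) = 26 + 3 = 29
LB2 = min(M1 times) + sum(M2 times) = 4 + 36 = 40
Lower bound = max(LB1, LB2) = max(29, 40) = 40

40


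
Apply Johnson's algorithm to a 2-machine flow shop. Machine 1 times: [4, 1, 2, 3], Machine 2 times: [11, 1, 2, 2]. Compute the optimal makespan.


Apply Johnson's rule:
  Group 1 (a <= b): [(2, 1, 1), (3, 2, 2), (1, 4, 11)]
  Group 2 (a > b): [(4, 3, 2)]
Optimal job order: [2, 3, 1, 4]
Schedule:
  Job 2: M1 done at 1, M2 done at 2
  Job 3: M1 done at 3, M2 done at 5
  Job 1: M1 done at 7, M2 done at 18
  Job 4: M1 done at 10, M2 done at 20
Makespan = 20

20


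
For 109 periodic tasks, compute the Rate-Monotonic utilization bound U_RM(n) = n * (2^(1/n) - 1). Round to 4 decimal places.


Compute 2^(1/109) = 1.0063794108
Subtract 1: 1.0063794108 - 1 = 0.0063794108
Multiply by n: 109 * 0.0063794108 = 0.6953557772
Round to 4 dp: 0.6954

0.6954


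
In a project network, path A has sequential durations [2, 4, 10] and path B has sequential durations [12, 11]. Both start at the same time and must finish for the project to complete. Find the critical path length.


Path A total = 2 + 4 + 10 = 16
Path B total = 12 + 11 = 23
Critical path = longest path = max(16, 23) = 23

23


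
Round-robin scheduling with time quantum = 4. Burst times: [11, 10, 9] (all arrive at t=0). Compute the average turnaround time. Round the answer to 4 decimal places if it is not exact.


Time quantum = 4
Execution trace:
  J1 runs 4 units, time = 4
  J2 runs 4 units, time = 8
  J3 runs 4 units, time = 12
  J1 runs 4 units, time = 16
  J2 runs 4 units, time = 20
  J3 runs 4 units, time = 24
  J1 runs 3 units, time = 27
  J2 runs 2 units, time = 29
  J3 runs 1 units, time = 30
Finish times: [27, 29, 30]
Average turnaround = 86/3 = 28.6667

28.6667


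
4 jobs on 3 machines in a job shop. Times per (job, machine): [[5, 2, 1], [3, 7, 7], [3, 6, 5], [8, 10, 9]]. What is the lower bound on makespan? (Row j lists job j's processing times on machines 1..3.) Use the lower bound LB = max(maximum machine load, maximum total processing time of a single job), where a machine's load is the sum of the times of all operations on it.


Machine loads:
  Machine 1: 5 + 3 + 3 + 8 = 19
  Machine 2: 2 + 7 + 6 + 10 = 25
  Machine 3: 1 + 7 + 5 + 9 = 22
Max machine load = 25
Job totals:
  Job 1: 8
  Job 2: 17
  Job 3: 14
  Job 4: 27
Max job total = 27
Lower bound = max(25, 27) = 27

27


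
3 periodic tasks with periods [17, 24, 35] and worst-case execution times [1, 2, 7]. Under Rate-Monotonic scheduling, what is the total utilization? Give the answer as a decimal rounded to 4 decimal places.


Compute individual utilizations (exact fractions):
  Task 1: C/T = 1/17 (approx. 0.0588)
  Task 2: C/T = 2/24 = 1/12 (approx. 0.0833)
  Task 3: C/T = 7/35 = 1/5 (approx. 0.2)
Total utilization U = 1/17 + 1/12 + 1/5 = 349/1020
Rounded to 4 decimal places: U = 0.3422
RM (Liu & Layland) bound for 3 tasks = 0.779763; compare with U = 349/1020 (approx. 0.342157)
U <= bound, so schedulable by RM sufficient condition.

0.3422


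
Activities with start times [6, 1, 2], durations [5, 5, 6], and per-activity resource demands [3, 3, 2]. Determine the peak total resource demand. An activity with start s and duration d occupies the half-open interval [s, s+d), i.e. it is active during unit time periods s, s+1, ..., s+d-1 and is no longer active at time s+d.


Each activity i is active on [start_i, start_i + duration_i).
Compute total resource usage per time slot:
  t=0: active resources = [], total = 0
  t=1: active resources = [3], total = 3
  t=2: active resources = [3, 2], total = 5
  t=3: active resources = [3, 2], total = 5
  t=4: active resources = [3, 2], total = 5
  t=5: active resources = [3, 2], total = 5
  t=6: active resources = [3, 2], total = 5
  t=7: active resources = [3, 2], total = 5
  t=8: active resources = [3], total = 3
  t=9: active resources = [3], total = 3
  t=10: active resources = [3], total = 3
Peak resource demand = 5

5


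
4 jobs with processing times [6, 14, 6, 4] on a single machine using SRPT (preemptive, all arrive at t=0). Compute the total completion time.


Since all jobs arrive at t=0, SRPT equals SPT ordering.
SPT order: [4, 6, 6, 14]
Completion times:
  Job 1: p=4, C=4
  Job 2: p=6, C=10
  Job 3: p=6, C=16
  Job 4: p=14, C=30
Total completion time = 4 + 10 + 16 + 30 = 60

60


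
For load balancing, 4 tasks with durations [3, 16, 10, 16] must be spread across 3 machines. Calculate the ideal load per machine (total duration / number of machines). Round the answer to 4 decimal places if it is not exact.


Total processing time = 3 + 16 + 10 + 16 = 45
Number of machines = 3
Ideal balanced load = 45 / 3 = 15.0

15.0


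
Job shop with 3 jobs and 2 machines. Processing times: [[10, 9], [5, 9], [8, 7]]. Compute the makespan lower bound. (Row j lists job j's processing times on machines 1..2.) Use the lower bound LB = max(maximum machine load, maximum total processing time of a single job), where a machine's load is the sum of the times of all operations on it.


Machine loads:
  Machine 1: 10 + 5 + 8 = 23
  Machine 2: 9 + 9 + 7 = 25
Max machine load = 25
Job totals:
  Job 1: 19
  Job 2: 14
  Job 3: 15
Max job total = 19
Lower bound = max(25, 19) = 25

25


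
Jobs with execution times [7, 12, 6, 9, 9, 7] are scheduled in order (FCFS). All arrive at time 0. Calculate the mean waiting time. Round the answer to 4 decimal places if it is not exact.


FCFS order (as given): [7, 12, 6, 9, 9, 7]
Waiting times:
  Job 1: wait = 0
  Job 2: wait = 7
  Job 3: wait = 19
  Job 4: wait = 25
  Job 5: wait = 34
  Job 6: wait = 43
Sum of waiting times = 128
Average waiting time = 128/6 = 21.3333

21.3333


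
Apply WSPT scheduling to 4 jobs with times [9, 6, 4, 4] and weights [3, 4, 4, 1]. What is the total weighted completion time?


Compute p/w ratios and sort ascending (WSPT): [(4, 4), (6, 4), (9, 3), (4, 1)]
Compute weighted completion times:
  Job (p=4,w=4): C=4, w*C=4*4=16
  Job (p=6,w=4): C=10, w*C=4*10=40
  Job (p=9,w=3): C=19, w*C=3*19=57
  Job (p=4,w=1): C=23, w*C=1*23=23
Total weighted completion time = 136

136


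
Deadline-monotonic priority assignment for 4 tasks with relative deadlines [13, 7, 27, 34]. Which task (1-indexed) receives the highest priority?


Sort tasks by relative deadline (ascending):
  Task 2: deadline = 7
  Task 1: deadline = 13
  Task 3: deadline = 27
  Task 4: deadline = 34
Priority order (highest first): [2, 1, 3, 4]
Highest priority task = 2

2


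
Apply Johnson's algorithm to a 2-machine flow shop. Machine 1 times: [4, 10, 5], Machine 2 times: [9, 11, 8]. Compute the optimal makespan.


Apply Johnson's rule:
  Group 1 (a <= b): [(1, 4, 9), (3, 5, 8), (2, 10, 11)]
  Group 2 (a > b): []
Optimal job order: [1, 3, 2]
Schedule:
  Job 1: M1 done at 4, M2 done at 13
  Job 3: M1 done at 9, M2 done at 21
  Job 2: M1 done at 19, M2 done at 32
Makespan = 32

32


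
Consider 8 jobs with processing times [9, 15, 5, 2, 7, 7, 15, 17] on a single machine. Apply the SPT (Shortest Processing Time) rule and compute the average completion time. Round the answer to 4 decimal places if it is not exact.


Sort jobs by processing time (SPT order): [2, 5, 7, 7, 9, 15, 15, 17]
Compute completion times sequentially:
  Job 1: processing = 2, completes at 2
  Job 2: processing = 5, completes at 7
  Job 3: processing = 7, completes at 14
  Job 4: processing = 7, completes at 21
  Job 5: processing = 9, completes at 30
  Job 6: processing = 15, completes at 45
  Job 7: processing = 15, completes at 60
  Job 8: processing = 17, completes at 77
Sum of completion times = 256
Average completion time = 256/8 = 32.0

32.0


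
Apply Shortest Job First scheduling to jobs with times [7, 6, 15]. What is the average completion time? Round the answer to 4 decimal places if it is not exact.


SJF order (ascending): [6, 7, 15]
Completion times:
  Job 1: burst=6, C=6
  Job 2: burst=7, C=13
  Job 3: burst=15, C=28
Average completion = 47/3 = 15.6667

15.6667


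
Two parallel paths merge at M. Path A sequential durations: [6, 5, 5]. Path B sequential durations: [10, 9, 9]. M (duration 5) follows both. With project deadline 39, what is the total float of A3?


Forward pass: ES(A3) = sum of predecessors on chain A = 11
EF = ES + duration = 11 + 5 = 16
Backward pass: LF(M) = deadline = 39; LS(M) = 39 - 5 = 34
LF(A3) = LS(M) - sum(successors on chain A) = 34 - 0 = 34
LS = LF - duration = 34 - 5 = 29
Total float = LS - ES = 29 - 11 = 18

18


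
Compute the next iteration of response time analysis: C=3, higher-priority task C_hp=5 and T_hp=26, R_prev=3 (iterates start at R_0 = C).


R_next = C + ceil(R_prev / T_hp) * C_hp
ceil(3 / 26) = ceil(0.1154) = 1
Interference = 1 * 5 = 5
R_next = 3 + 5 = 8

8


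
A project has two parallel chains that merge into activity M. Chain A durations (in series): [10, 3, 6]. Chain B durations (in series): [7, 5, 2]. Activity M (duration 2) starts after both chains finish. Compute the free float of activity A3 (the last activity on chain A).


ES(A3) = sum of predecessors on chain A = 13
EF(A3) = ES + duration = 13 + 6 = 19
Successor of A3 is M. ES(M) = max(sum(A), sum(B)) = max(19, 14) = 19
Free float = ES(successor) - EF(current) = 19 - 19 = 0

0


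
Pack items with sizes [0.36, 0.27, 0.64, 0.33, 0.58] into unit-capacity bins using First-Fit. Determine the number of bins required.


Place items sequentially using First-Fit:
  Item 0.36 -> new Bin 1
  Item 0.27 -> Bin 1 (now 0.63)
  Item 0.64 -> new Bin 2
  Item 0.33 -> Bin 1 (now 0.96)
  Item 0.58 -> new Bin 3
Total bins used = 3

3


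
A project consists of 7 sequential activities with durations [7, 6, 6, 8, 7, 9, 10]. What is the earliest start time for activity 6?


Activity 6 starts after activities 1 through 5 complete.
Predecessor durations: [7, 6, 6, 8, 7]
ES = 7 + 6 + 6 + 8 + 7 = 34

34


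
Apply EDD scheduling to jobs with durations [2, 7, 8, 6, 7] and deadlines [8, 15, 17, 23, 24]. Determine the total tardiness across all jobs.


Sort by due date (EDD order): [(2, 8), (7, 15), (8, 17), (6, 23), (7, 24)]
Compute completion times and tardiness:
  Job 1: p=2, d=8, C=2, tardiness=max(0,2-8)=0
  Job 2: p=7, d=15, C=9, tardiness=max(0,9-15)=0
  Job 3: p=8, d=17, C=17, tardiness=max(0,17-17)=0
  Job 4: p=6, d=23, C=23, tardiness=max(0,23-23)=0
  Job 5: p=7, d=24, C=30, tardiness=max(0,30-24)=6
Total tardiness = 6

6


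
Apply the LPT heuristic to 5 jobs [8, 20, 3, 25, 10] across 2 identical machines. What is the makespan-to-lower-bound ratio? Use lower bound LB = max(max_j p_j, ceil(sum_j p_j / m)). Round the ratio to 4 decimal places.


LPT order: [25, 20, 10, 8, 3]
Machine loads after assignment: [33, 33]
LPT makespan = 33
Lower bound = max(max_job, ceil(total/2)) = max(25, 33) = 33
Ratio = 33 / 33 = 1.0

1.0


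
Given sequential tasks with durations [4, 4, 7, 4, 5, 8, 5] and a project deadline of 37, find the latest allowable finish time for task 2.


LF(activity 2) = deadline - sum of successor durations
Successors: activities 3 through 7 with durations [7, 4, 5, 8, 5]
Sum of successor durations = 29
LF = 37 - 29 = 8

8


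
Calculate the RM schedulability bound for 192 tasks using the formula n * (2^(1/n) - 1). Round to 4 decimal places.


Compute 2^(1/192) = 1.0036166660
Subtract 1: 1.0036166660 - 1 = 0.0036166660
Multiply by n: 192 * 0.0036166660 = 0.6943998720
Round to 4 dp: 0.6944

0.6944


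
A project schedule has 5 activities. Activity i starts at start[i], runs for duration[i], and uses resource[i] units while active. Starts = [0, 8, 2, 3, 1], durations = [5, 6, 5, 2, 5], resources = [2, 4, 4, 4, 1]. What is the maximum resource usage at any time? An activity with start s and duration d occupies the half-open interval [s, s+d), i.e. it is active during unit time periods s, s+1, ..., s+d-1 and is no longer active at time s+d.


Each activity i is active on [start_i, start_i + duration_i).
Compute total resource usage per time slot:
  t=0: active resources = [2], total = 2
  t=1: active resources = [2, 1], total = 3
  t=2: active resources = [2, 4, 1], total = 7
  t=3: active resources = [2, 4, 4, 1], total = 11
  t=4: active resources = [2, 4, 4, 1], total = 11
  t=5: active resources = [4, 1], total = 5
  t=6: active resources = [4], total = 4
  t=7: active resources = [], total = 0
  t=8: active resources = [4], total = 4
  t=9: active resources = [4], total = 4
  t=10: active resources = [4], total = 4
  t=11: active resources = [4], total = 4
  t=12: active resources = [4], total = 4
  t=13: active resources = [4], total = 4
Peak resource demand = 11

11


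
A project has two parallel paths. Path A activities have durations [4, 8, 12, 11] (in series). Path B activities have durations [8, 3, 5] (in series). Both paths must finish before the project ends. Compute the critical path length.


Path A total = 4 + 8 + 12 + 11 = 35
Path B total = 8 + 3 + 5 = 16
Critical path = longest path = max(35, 16) = 35

35


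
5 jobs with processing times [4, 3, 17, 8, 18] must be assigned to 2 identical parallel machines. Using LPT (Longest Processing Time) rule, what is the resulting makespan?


Sort jobs in decreasing order (LPT): [18, 17, 8, 4, 3]
Assign each job to the least loaded machine:
  Machine 1: jobs [18, 4, 3], load = 25
  Machine 2: jobs [17, 8], load = 25
Makespan = max load = 25

25


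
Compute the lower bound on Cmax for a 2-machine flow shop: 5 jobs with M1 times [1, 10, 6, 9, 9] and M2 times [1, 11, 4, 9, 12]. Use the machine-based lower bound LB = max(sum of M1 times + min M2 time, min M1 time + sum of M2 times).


LB1 = sum(M1 times) + min(M2 times) = 35 + 1 = 36
LB2 = min(M1 times) + sum(M2 times) = 1 + 37 = 38
Lower bound = max(LB1, LB2) = max(36, 38) = 38

38


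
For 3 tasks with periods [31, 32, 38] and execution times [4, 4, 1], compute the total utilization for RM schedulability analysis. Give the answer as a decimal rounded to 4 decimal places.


Compute individual utilizations (exact fractions):
  Task 1: C/T = 4/31 (approx. 0.129)
  Task 2: C/T = 4/32 = 1/8 (approx. 0.125)
  Task 3: C/T = 1/38 (approx. 0.0263)
Total utilization U = 4/31 + 1/8 + 1/38 = 1321/4712
Rounded to 4 decimal places: U = 0.2803
RM (Liu & Layland) bound for 3 tasks = 0.779763; compare with U = 1321/4712 (approx. 0.280348)
U <= bound, so schedulable by RM sufficient condition.

0.2803


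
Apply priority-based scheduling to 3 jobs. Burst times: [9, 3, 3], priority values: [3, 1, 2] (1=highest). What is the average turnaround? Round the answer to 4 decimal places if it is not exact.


Sort by priority (ascending = highest first):
Order: [(1, 3), (2, 3), (3, 9)]
Completion times:
  Priority 1, burst=3, C=3
  Priority 2, burst=3, C=6
  Priority 3, burst=9, C=15
Average turnaround = 24/3 = 8.0

8.0


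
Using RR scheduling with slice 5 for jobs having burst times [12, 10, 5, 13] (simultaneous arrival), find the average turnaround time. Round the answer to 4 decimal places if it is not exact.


Time quantum = 5
Execution trace:
  J1 runs 5 units, time = 5
  J2 runs 5 units, time = 10
  J3 runs 5 units, time = 15
  J4 runs 5 units, time = 20
  J1 runs 5 units, time = 25
  J2 runs 5 units, time = 30
  J4 runs 5 units, time = 35
  J1 runs 2 units, time = 37
  J4 runs 3 units, time = 40
Finish times: [37, 30, 15, 40]
Average turnaround = 122/4 = 30.5

30.5


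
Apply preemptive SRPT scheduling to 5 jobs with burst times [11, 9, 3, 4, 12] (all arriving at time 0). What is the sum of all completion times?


Since all jobs arrive at t=0, SRPT equals SPT ordering.
SPT order: [3, 4, 9, 11, 12]
Completion times:
  Job 1: p=3, C=3
  Job 2: p=4, C=7
  Job 3: p=9, C=16
  Job 4: p=11, C=27
  Job 5: p=12, C=39
Total completion time = 3 + 7 + 16 + 27 + 39 = 92

92


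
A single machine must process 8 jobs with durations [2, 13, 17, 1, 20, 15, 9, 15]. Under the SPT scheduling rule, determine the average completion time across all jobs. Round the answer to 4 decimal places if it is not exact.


Sort jobs by processing time (SPT order): [1, 2, 9, 13, 15, 15, 17, 20]
Compute completion times sequentially:
  Job 1: processing = 1, completes at 1
  Job 2: processing = 2, completes at 3
  Job 3: processing = 9, completes at 12
  Job 4: processing = 13, completes at 25
  Job 5: processing = 15, completes at 40
  Job 6: processing = 15, completes at 55
  Job 7: processing = 17, completes at 72
  Job 8: processing = 20, completes at 92
Sum of completion times = 300
Average completion time = 300/8 = 37.5

37.5


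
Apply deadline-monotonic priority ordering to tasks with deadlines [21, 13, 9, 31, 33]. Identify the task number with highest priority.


Sort tasks by relative deadline (ascending):
  Task 3: deadline = 9
  Task 2: deadline = 13
  Task 1: deadline = 21
  Task 4: deadline = 31
  Task 5: deadline = 33
Priority order (highest first): [3, 2, 1, 4, 5]
Highest priority task = 3

3


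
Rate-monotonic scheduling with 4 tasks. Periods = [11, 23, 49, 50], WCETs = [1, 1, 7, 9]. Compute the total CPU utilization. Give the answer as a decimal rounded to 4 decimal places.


Compute individual utilizations (exact fractions):
  Task 1: C/T = 1/11 (approx. 0.0909)
  Task 2: C/T = 1/23 (approx. 0.0435)
  Task 3: C/T = 7/49 = 1/7 (approx. 0.1429)
  Task 4: C/T = 9/50 (approx. 0.18)
Total utilization U = 1/11 + 1/23 + 1/7 + 9/50 = 40489/88550
Rounded to 4 decimal places: U = 0.4572
RM (Liu & Layland) bound for 4 tasks = 0.756828; compare with U = 40489/88550 (approx. 0.457244)
U <= bound, so schedulable by RM sufficient condition.

0.4572


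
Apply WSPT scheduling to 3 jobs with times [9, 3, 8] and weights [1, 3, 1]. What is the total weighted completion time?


Compute p/w ratios and sort ascending (WSPT): [(3, 3), (8, 1), (9, 1)]
Compute weighted completion times:
  Job (p=3,w=3): C=3, w*C=3*3=9
  Job (p=8,w=1): C=11, w*C=1*11=11
  Job (p=9,w=1): C=20, w*C=1*20=20
Total weighted completion time = 40

40


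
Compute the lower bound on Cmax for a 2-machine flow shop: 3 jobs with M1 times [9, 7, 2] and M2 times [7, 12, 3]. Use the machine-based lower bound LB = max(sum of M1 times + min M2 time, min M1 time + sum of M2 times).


LB1 = sum(M1 times) + min(M2 times) = 18 + 3 = 21
LB2 = min(M1 times) + sum(M2 times) = 2 + 22 = 24
Lower bound = max(LB1, LB2) = max(21, 24) = 24

24


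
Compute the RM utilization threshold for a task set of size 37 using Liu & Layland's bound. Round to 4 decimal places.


Compute 2^(1/37) = 1.0189102844
Subtract 1: 1.0189102844 - 1 = 0.0189102844
Multiply by n: 37 * 0.0189102844 = 0.6996805228
Round to 4 dp: 0.6997

0.6997


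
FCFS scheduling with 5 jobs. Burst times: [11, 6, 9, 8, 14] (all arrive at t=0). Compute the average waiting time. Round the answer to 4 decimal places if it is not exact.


FCFS order (as given): [11, 6, 9, 8, 14]
Waiting times:
  Job 1: wait = 0
  Job 2: wait = 11
  Job 3: wait = 17
  Job 4: wait = 26
  Job 5: wait = 34
Sum of waiting times = 88
Average waiting time = 88/5 = 17.6

17.6


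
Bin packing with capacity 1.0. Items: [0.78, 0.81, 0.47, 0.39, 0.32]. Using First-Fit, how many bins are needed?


Place items sequentially using First-Fit:
  Item 0.78 -> new Bin 1
  Item 0.81 -> new Bin 2
  Item 0.47 -> new Bin 3
  Item 0.39 -> Bin 3 (now 0.86)
  Item 0.32 -> new Bin 4
Total bins used = 4

4


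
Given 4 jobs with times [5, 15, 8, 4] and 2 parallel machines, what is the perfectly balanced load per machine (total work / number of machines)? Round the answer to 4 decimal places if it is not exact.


Total processing time = 5 + 15 + 8 + 4 = 32
Number of machines = 2
Ideal balanced load = 32 / 2 = 16.0

16.0


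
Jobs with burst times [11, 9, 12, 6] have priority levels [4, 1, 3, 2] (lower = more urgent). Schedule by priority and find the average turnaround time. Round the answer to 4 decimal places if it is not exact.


Sort by priority (ascending = highest first):
Order: [(1, 9), (2, 6), (3, 12), (4, 11)]
Completion times:
  Priority 1, burst=9, C=9
  Priority 2, burst=6, C=15
  Priority 3, burst=12, C=27
  Priority 4, burst=11, C=38
Average turnaround = 89/4 = 22.25

22.25


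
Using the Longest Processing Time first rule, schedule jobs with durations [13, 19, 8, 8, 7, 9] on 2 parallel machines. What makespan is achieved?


Sort jobs in decreasing order (LPT): [19, 13, 9, 8, 8, 7]
Assign each job to the least loaded machine:
  Machine 1: jobs [19, 8, 7], load = 34
  Machine 2: jobs [13, 9, 8], load = 30
Makespan = max load = 34

34


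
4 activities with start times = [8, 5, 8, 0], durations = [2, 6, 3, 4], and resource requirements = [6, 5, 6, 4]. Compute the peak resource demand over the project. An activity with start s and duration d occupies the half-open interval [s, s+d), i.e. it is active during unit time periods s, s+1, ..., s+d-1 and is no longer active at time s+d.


Each activity i is active on [start_i, start_i + duration_i).
Compute total resource usage per time slot:
  t=0: active resources = [4], total = 4
  t=1: active resources = [4], total = 4
  t=2: active resources = [4], total = 4
  t=3: active resources = [4], total = 4
  t=4: active resources = [], total = 0
  t=5: active resources = [5], total = 5
  t=6: active resources = [5], total = 5
  t=7: active resources = [5], total = 5
  t=8: active resources = [6, 5, 6], total = 17
  t=9: active resources = [6, 5, 6], total = 17
  t=10: active resources = [5, 6], total = 11
Peak resource demand = 17

17


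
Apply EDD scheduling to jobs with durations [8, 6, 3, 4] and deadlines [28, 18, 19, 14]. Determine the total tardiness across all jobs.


Sort by due date (EDD order): [(4, 14), (6, 18), (3, 19), (8, 28)]
Compute completion times and tardiness:
  Job 1: p=4, d=14, C=4, tardiness=max(0,4-14)=0
  Job 2: p=6, d=18, C=10, tardiness=max(0,10-18)=0
  Job 3: p=3, d=19, C=13, tardiness=max(0,13-19)=0
  Job 4: p=8, d=28, C=21, tardiness=max(0,21-28)=0
Total tardiness = 0

0


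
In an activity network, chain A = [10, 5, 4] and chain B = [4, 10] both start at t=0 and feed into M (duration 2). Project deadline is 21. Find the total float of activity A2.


Forward pass: ES(A2) = sum of predecessors on chain A = 10
EF = ES + duration = 10 + 5 = 15
Backward pass: LF(M) = deadline = 21; LS(M) = 21 - 2 = 19
LF(A2) = LS(M) - sum(successors on chain A) = 19 - 4 = 15
LS = LF - duration = 15 - 5 = 10
Total float = LS - ES = 10 - 10 = 0

0


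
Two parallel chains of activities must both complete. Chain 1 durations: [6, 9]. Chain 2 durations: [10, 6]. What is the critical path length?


Path A total = 6 + 9 = 15
Path B total = 10 + 6 = 16
Critical path = longest path = max(15, 16) = 16

16


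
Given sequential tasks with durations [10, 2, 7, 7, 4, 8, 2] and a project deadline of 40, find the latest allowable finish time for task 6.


LF(activity 6) = deadline - sum of successor durations
Successors: activities 7 through 7 with durations [2]
Sum of successor durations = 2
LF = 40 - 2 = 38

38


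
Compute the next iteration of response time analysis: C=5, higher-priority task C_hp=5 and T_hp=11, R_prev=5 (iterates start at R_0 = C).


R_next = C + ceil(R_prev / T_hp) * C_hp
ceil(5 / 11) = ceil(0.4545) = 1
Interference = 1 * 5 = 5
R_next = 5 + 5 = 10

10


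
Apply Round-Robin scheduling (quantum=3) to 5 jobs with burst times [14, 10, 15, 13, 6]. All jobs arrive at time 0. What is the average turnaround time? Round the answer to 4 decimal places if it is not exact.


Time quantum = 3
Execution trace:
  J1 runs 3 units, time = 3
  J2 runs 3 units, time = 6
  J3 runs 3 units, time = 9
  J4 runs 3 units, time = 12
  J5 runs 3 units, time = 15
  J1 runs 3 units, time = 18
  J2 runs 3 units, time = 21
  J3 runs 3 units, time = 24
  J4 runs 3 units, time = 27
  J5 runs 3 units, time = 30
  J1 runs 3 units, time = 33
  J2 runs 3 units, time = 36
  J3 runs 3 units, time = 39
  J4 runs 3 units, time = 42
  J1 runs 3 units, time = 45
  J2 runs 1 units, time = 46
  J3 runs 3 units, time = 49
  J4 runs 3 units, time = 52
  J1 runs 2 units, time = 54
  J3 runs 3 units, time = 57
  J4 runs 1 units, time = 58
Finish times: [54, 46, 57, 58, 30]
Average turnaround = 245/5 = 49.0

49.0


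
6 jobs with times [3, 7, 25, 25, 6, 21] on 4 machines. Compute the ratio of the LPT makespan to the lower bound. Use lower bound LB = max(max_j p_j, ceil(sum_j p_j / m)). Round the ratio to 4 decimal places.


LPT order: [25, 25, 21, 7, 6, 3]
Machine loads after assignment: [25, 25, 21, 16]
LPT makespan = 25
Lower bound = max(max_job, ceil(total/4)) = max(25, 22) = 25
Ratio = 25 / 25 = 1.0

1.0


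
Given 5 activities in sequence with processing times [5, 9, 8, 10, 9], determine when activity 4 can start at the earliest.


Activity 4 starts after activities 1 through 3 complete.
Predecessor durations: [5, 9, 8]
ES = 5 + 9 + 8 = 22

22


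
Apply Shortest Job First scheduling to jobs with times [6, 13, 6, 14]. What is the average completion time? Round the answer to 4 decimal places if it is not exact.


SJF order (ascending): [6, 6, 13, 14]
Completion times:
  Job 1: burst=6, C=6
  Job 2: burst=6, C=12
  Job 3: burst=13, C=25
  Job 4: burst=14, C=39
Average completion = 82/4 = 20.5

20.5


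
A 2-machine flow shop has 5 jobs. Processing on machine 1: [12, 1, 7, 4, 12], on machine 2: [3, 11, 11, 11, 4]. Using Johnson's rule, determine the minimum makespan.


Apply Johnson's rule:
  Group 1 (a <= b): [(2, 1, 11), (4, 4, 11), (3, 7, 11)]
  Group 2 (a > b): [(5, 12, 4), (1, 12, 3)]
Optimal job order: [2, 4, 3, 5, 1]
Schedule:
  Job 2: M1 done at 1, M2 done at 12
  Job 4: M1 done at 5, M2 done at 23
  Job 3: M1 done at 12, M2 done at 34
  Job 5: M1 done at 24, M2 done at 38
  Job 1: M1 done at 36, M2 done at 41
Makespan = 41

41


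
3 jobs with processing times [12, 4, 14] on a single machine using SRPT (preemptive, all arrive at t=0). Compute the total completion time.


Since all jobs arrive at t=0, SRPT equals SPT ordering.
SPT order: [4, 12, 14]
Completion times:
  Job 1: p=4, C=4
  Job 2: p=12, C=16
  Job 3: p=14, C=30
Total completion time = 4 + 16 + 30 = 50

50


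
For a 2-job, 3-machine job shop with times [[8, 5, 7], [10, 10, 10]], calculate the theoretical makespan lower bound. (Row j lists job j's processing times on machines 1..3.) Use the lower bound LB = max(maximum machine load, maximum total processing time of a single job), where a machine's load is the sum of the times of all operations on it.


Machine loads:
  Machine 1: 8 + 10 = 18
  Machine 2: 5 + 10 = 15
  Machine 3: 7 + 10 = 17
Max machine load = 18
Job totals:
  Job 1: 20
  Job 2: 30
Max job total = 30
Lower bound = max(18, 30) = 30

30


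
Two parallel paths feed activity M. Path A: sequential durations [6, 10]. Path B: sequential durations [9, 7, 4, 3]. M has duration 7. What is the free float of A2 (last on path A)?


ES(A2) = sum of predecessors on chain A = 6
EF(A2) = ES + duration = 6 + 10 = 16
Successor of A2 is M. ES(M) = max(sum(A), sum(B)) = max(16, 23) = 23
Free float = ES(successor) - EF(current) = 23 - 16 = 7

7


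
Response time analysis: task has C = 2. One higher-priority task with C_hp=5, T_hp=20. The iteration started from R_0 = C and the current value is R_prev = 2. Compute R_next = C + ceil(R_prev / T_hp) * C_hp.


R_next = C + ceil(R_prev / T_hp) * C_hp
ceil(2 / 20) = ceil(0.1) = 1
Interference = 1 * 5 = 5
R_next = 2 + 5 = 7

7


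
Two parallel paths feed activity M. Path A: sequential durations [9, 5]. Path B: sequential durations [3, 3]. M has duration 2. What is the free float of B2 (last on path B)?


ES(B2) = sum of predecessors on chain B = 3
EF(B2) = ES + duration = 3 + 3 = 6
Successor of B2 is M. ES(M) = max(sum(A), sum(B)) = max(14, 6) = 14
Free float = ES(successor) - EF(current) = 14 - 6 = 8

8


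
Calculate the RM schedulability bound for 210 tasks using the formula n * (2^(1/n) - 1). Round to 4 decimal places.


Compute 2^(1/210) = 1.0033061542
Subtract 1: 1.0033061542 - 1 = 0.0033061542
Multiply by n: 210 * 0.0033061542 = 0.6942923820
Round to 4 dp: 0.6943

0.6943


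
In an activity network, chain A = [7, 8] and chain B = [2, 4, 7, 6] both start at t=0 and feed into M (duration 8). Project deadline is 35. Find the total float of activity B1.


Forward pass: ES(B1) = sum of predecessors on chain B = 0
EF = ES + duration = 0 + 2 = 2
Backward pass: LF(M) = deadline = 35; LS(M) = 35 - 8 = 27
LF(B1) = LS(M) - sum(successors on chain B) = 27 - 17 = 10
LS = LF - duration = 10 - 2 = 8
Total float = LS - ES = 8 - 0 = 8

8


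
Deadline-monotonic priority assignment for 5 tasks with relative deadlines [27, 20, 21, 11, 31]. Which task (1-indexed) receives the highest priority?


Sort tasks by relative deadline (ascending):
  Task 4: deadline = 11
  Task 2: deadline = 20
  Task 3: deadline = 21
  Task 1: deadline = 27
  Task 5: deadline = 31
Priority order (highest first): [4, 2, 3, 1, 5]
Highest priority task = 4

4


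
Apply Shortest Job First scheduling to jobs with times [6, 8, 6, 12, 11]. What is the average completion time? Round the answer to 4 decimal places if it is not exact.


SJF order (ascending): [6, 6, 8, 11, 12]
Completion times:
  Job 1: burst=6, C=6
  Job 2: burst=6, C=12
  Job 3: burst=8, C=20
  Job 4: burst=11, C=31
  Job 5: burst=12, C=43
Average completion = 112/5 = 22.4

22.4


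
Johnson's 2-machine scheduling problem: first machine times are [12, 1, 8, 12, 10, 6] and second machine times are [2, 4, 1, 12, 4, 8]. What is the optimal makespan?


Apply Johnson's rule:
  Group 1 (a <= b): [(2, 1, 4), (6, 6, 8), (4, 12, 12)]
  Group 2 (a > b): [(5, 10, 4), (1, 12, 2), (3, 8, 1)]
Optimal job order: [2, 6, 4, 5, 1, 3]
Schedule:
  Job 2: M1 done at 1, M2 done at 5
  Job 6: M1 done at 7, M2 done at 15
  Job 4: M1 done at 19, M2 done at 31
  Job 5: M1 done at 29, M2 done at 35
  Job 1: M1 done at 41, M2 done at 43
  Job 3: M1 done at 49, M2 done at 50
Makespan = 50

50


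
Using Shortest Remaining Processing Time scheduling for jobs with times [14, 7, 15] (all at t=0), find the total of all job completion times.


Since all jobs arrive at t=0, SRPT equals SPT ordering.
SPT order: [7, 14, 15]
Completion times:
  Job 1: p=7, C=7
  Job 2: p=14, C=21
  Job 3: p=15, C=36
Total completion time = 7 + 21 + 36 = 64

64


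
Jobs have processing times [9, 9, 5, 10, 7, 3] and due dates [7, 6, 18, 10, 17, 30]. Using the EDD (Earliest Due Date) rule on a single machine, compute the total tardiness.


Sort by due date (EDD order): [(9, 6), (9, 7), (10, 10), (7, 17), (5, 18), (3, 30)]
Compute completion times and tardiness:
  Job 1: p=9, d=6, C=9, tardiness=max(0,9-6)=3
  Job 2: p=9, d=7, C=18, tardiness=max(0,18-7)=11
  Job 3: p=10, d=10, C=28, tardiness=max(0,28-10)=18
  Job 4: p=7, d=17, C=35, tardiness=max(0,35-17)=18
  Job 5: p=5, d=18, C=40, tardiness=max(0,40-18)=22
  Job 6: p=3, d=30, C=43, tardiness=max(0,43-30)=13
Total tardiness = 85

85


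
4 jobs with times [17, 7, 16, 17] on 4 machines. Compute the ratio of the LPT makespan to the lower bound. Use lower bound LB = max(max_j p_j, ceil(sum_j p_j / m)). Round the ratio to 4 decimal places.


LPT order: [17, 17, 16, 7]
Machine loads after assignment: [17, 17, 16, 7]
LPT makespan = 17
Lower bound = max(max_job, ceil(total/4)) = max(17, 15) = 17
Ratio = 17 / 17 = 1.0

1.0


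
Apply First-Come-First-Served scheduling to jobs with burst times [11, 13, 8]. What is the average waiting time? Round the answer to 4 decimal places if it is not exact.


FCFS order (as given): [11, 13, 8]
Waiting times:
  Job 1: wait = 0
  Job 2: wait = 11
  Job 3: wait = 24
Sum of waiting times = 35
Average waiting time = 35/3 = 11.6667

11.6667


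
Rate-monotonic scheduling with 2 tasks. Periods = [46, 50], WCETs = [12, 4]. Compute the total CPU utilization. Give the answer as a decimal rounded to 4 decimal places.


Compute individual utilizations (exact fractions):
  Task 1: C/T = 12/46 = 6/23 (approx. 0.2609)
  Task 2: C/T = 4/50 = 2/25 (approx. 0.08)
Total utilization U = 6/23 + 2/25 = 196/575
Rounded to 4 decimal places: U = 0.3409
RM (Liu & Layland) bound for 2 tasks = 0.828427; compare with U = 196/575 (approx. 0.340870)
U <= bound, so schedulable by RM sufficient condition.

0.3409


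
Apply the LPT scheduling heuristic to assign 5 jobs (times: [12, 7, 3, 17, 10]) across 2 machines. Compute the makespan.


Sort jobs in decreasing order (LPT): [17, 12, 10, 7, 3]
Assign each job to the least loaded machine:
  Machine 1: jobs [17, 7], load = 24
  Machine 2: jobs [12, 10, 3], load = 25
Makespan = max load = 25

25


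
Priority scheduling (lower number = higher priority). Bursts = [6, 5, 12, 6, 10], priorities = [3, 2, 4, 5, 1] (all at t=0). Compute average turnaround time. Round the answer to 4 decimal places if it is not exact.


Sort by priority (ascending = highest first):
Order: [(1, 10), (2, 5), (3, 6), (4, 12), (5, 6)]
Completion times:
  Priority 1, burst=10, C=10
  Priority 2, burst=5, C=15
  Priority 3, burst=6, C=21
  Priority 4, burst=12, C=33
  Priority 5, burst=6, C=39
Average turnaround = 118/5 = 23.6

23.6


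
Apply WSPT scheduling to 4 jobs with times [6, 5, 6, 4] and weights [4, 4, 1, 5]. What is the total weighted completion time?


Compute p/w ratios and sort ascending (WSPT): [(4, 5), (5, 4), (6, 4), (6, 1)]
Compute weighted completion times:
  Job (p=4,w=5): C=4, w*C=5*4=20
  Job (p=5,w=4): C=9, w*C=4*9=36
  Job (p=6,w=4): C=15, w*C=4*15=60
  Job (p=6,w=1): C=21, w*C=1*21=21
Total weighted completion time = 137

137


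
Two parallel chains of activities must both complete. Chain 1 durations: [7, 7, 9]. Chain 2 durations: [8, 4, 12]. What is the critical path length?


Path A total = 7 + 7 + 9 = 23
Path B total = 8 + 4 + 12 = 24
Critical path = longest path = max(23, 24) = 24

24


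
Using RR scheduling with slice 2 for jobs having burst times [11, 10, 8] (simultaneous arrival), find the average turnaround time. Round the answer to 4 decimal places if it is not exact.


Time quantum = 2
Execution trace:
  J1 runs 2 units, time = 2
  J2 runs 2 units, time = 4
  J3 runs 2 units, time = 6
  J1 runs 2 units, time = 8
  J2 runs 2 units, time = 10
  J3 runs 2 units, time = 12
  J1 runs 2 units, time = 14
  J2 runs 2 units, time = 16
  J3 runs 2 units, time = 18
  J1 runs 2 units, time = 20
  J2 runs 2 units, time = 22
  J3 runs 2 units, time = 24
  J1 runs 2 units, time = 26
  J2 runs 2 units, time = 28
  J1 runs 1 units, time = 29
Finish times: [29, 28, 24]
Average turnaround = 81/3 = 27.0

27.0
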